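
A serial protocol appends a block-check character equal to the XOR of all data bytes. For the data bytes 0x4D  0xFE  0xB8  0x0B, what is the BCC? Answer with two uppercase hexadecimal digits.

00

XOR the bytes together:
  start with 0x4D
  0x4D ⊕ 0xFE = 0xB3
  0xB3 ⊕ 0xB8 = 0x0B
  0x0B ⊕ 0x0B = 0x00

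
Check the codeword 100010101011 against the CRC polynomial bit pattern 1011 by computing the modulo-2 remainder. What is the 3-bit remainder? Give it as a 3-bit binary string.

Modulo-2 division of 100010101011 by 1011:
  pos 0: 1000 XOR 1011 = 0011
  pos 2: 1110 XOR 1011 = 0101
  pos 3: 1011 XOR 1011 = 0000
  pos 8: 1011 XOR 1011 = 0000
Remainder = 000 (zero — the frame passes the CRC check).

000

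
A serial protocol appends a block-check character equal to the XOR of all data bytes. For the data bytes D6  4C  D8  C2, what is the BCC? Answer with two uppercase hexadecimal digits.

XOR the bytes together:
  start with 0xD6
  0xD6 ⊕ 0x4C = 0x9A
  0x9A ⊕ 0xD8 = 0x42
  0x42 ⊕ 0xC2 = 0x80

80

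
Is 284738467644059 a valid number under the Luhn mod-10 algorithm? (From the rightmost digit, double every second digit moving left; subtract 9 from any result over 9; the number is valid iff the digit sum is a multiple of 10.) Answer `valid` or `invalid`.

From the right, keep odd positions and double even positions (subtract 9 from any doubled value over 9):
  doubled (positions 2,4,...): 1 8 3 3 7 5 7 → sum 34
  kept (positions 1,3,...): 9 0 4 7 4 3 4 2 → sum 33
Total = 67.
67 mod 10 = 7, so the number is invalid.

invalid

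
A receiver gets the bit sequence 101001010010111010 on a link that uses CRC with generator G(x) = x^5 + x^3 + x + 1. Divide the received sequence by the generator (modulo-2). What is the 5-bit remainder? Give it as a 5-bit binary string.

11010

Modulo-2 division of 101001010010111010 by 101011:
  pos 0: 101001 XOR 101011 = 000010
  pos 4: 100100 XOR 101011 = 001111
  pos 6: 111110 XOR 101011 = 010101
  pos 7: 101011 XOR 101011 = 000000
Remainder = 11010 (nonzero — an error is detected).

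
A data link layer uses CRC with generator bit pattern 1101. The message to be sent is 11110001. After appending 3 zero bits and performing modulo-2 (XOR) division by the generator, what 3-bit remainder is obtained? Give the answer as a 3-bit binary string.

Append 3 zeros: 11110001000. Divide by 1101 (XOR where the leading bit is 1):
  pos 0: 1111 XOR 1101 = 0010
  pos 2: 1000 XOR 1101 = 0101
  pos 3: 1010 XOR 1101 = 0111
  pos 4: 1111 XOR 1101 = 0010
  pos 6: 1000 XOR 1101 = 0101
  pos 7: 1010 XOR 1101 = 0111
Remainder (last 3 bits) = 111. This is the CRC / FCS.

111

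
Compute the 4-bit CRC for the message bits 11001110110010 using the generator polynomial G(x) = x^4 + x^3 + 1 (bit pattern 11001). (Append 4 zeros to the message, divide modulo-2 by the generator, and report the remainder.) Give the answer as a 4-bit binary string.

Append 4 zeros: 110011101100100000. Divide by 11001 (XOR where the leading bit is 1):
  pos 0: 11001 XOR 11001 = 00000
  pos 5: 11011 XOR 11001 = 00010
  pos 8: 10001 XOR 11001 = 01000
  pos 9: 10000 XOR 11001 = 01001
  pos 10: 10010 XOR 11001 = 01011
  pos 11: 10110 XOR 11001 = 01111
  pos 12: 11110 XOR 11001 = 00111
Remainder (last 4 bits) = 1110. This is the CRC / FCS.

1110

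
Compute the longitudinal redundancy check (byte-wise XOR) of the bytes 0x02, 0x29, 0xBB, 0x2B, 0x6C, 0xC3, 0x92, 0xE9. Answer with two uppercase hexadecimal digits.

6F

XOR the bytes together:
  start with 0x02
  0x02 ⊕ 0x29 = 0x2B
  0x2B ⊕ 0xBB = 0x90
  0x90 ⊕ 0x2B = 0xBB
  0xBB ⊕ 0x6C = 0xD7
  0xD7 ⊕ 0xC3 = 0x14
  0x14 ⊕ 0x92 = 0x86
  0x86 ⊕ 0xE9 = 0x6F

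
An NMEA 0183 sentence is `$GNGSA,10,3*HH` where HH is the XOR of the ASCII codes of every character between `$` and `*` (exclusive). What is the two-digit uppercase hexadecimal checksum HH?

6E

XOR the ASCII codes of the payload characters:
  'G' = 0x47 → acc = 0x47
  'N' = 0x4E → acc = 0x09
  'G' = 0x47 → acc = 0x4E
  'S' = 0x53 → acc = 0x1D
  'A' = 0x41 → acc = 0x5C
  ',' = 0x2C → acc = 0x70
  '1' = 0x31 → acc = 0x41
  '0' = 0x30 → acc = 0x71
  ',' = 0x2C → acc = 0x5D
  '3' = 0x33 → acc = 0x6E
Checksum = 0x6E.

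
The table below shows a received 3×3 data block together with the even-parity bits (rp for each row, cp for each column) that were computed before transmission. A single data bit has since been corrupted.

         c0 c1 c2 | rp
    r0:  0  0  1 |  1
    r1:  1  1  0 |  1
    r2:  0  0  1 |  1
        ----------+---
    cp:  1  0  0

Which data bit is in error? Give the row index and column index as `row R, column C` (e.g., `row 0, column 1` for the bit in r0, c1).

Recompute each row's even parity and compare to rp:
  r0: data parity 1, sent rp 1 → ok
  r1: data parity 0, sent rp 1 → mismatch
  r2: data parity 1, sent rp 1 → ok
Recompute each column's even parity and compare to cp:
  c0: data parity 1, sent cp 1 → ok
  c1: data parity 1, sent cp 0 → mismatch
  c2: data parity 0, sent cp 0 → ok
Exactly one row (r1) and one column (c1) fail → the flipped bit is at their intersection.

row 1, column 1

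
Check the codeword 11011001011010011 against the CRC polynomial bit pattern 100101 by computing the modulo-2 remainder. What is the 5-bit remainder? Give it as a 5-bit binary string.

Modulo-2 division of 11011001011010011 by 100101:
  pos 0: 110110 XOR 100101 = 010011
  pos 1: 100110 XOR 100101 = 000011
  pos 5: 111011 XOR 100101 = 011110
  pos 6: 111100 XOR 100101 = 011001
  pos 7: 110011 XOR 100101 = 010110
  pos 8: 101100 XOR 100101 = 001001
  pos 10: 100101 XOR 100101 = 000000
Remainder = 00001 (nonzero — an error is detected).

00001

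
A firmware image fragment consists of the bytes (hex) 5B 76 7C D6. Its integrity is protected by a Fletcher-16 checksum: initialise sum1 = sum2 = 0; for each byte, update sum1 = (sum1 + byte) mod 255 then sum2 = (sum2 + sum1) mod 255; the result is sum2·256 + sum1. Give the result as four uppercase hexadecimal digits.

Running sums (mod 255):
  after byte 0 (5B): sum1=91, sum2=91
  after byte 1 (76): sum1=209, sum2=45
  after byte 2 (7C): sum1=78, sum2=123
  after byte 3 (D6): sum1=37, sum2=160
Checksum = sum2·256 + sum1 = 160·256 + 37 = 40997 = 0xA025.

A025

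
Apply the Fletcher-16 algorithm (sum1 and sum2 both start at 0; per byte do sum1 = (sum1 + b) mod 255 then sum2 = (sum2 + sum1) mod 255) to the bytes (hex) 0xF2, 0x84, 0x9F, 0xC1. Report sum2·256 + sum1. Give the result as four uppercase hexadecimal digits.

5AD8

Running sums (mod 255):
  after byte 0 (0xF2): sum1=242, sum2=242
  after byte 1 (0x84): sum1=119, sum2=106
  after byte 2 (0x9F): sum1=23, sum2=129
  after byte 3 (0xC1): sum1=216, sum2=90
Checksum = sum2·256 + sum1 = 90·256 + 216 = 23256 = 0x5AD8.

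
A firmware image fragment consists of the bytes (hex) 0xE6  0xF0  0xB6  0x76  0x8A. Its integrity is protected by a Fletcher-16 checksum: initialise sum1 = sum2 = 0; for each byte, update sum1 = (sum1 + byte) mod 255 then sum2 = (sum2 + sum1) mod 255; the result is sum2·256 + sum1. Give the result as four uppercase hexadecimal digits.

Running sums (mod 255):
  after byte 0 (0xE6): sum1=230, sum2=230
  after byte 1 (0xF0): sum1=215, sum2=190
  after byte 2 (0xB6): sum1=142, sum2=77
  after byte 3 (0x76): sum1=5, sum2=82
  after byte 4 (0x8A): sum1=143, sum2=225
Checksum = sum2·256 + sum1 = 225·256 + 143 = 57743 = 0xE18F.

E18F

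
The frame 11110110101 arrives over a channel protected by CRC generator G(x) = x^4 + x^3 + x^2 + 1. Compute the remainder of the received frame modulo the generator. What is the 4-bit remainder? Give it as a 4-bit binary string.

0000

Modulo-2 division of 11110110101 by 11101:
  pos 0: 11110 XOR 11101 = 00011
  pos 3: 11110 XOR 11101 = 00011
  pos 6: 11101 XOR 11101 = 00000
Remainder = 0000 (zero — the frame passes the CRC check).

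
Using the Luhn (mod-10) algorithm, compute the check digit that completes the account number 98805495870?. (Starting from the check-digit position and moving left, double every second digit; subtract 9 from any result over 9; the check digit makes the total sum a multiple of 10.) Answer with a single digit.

3

Partial digits right→left: 0 7 8 5 9 4 5 0 8 8 9
Double every second digit counting from the check-digit position (so the 1st, 3rd, 5th, ... of the partial from the right).
  doubled (with −9 where >9): 0 7 9 1 7 9 → sum 33
  kept as-is: 7 5 4 0 8 → sum 24
Total = 33 + 24 = 57.
Check digit = (10 − (57 mod 10)) mod 10 = 3.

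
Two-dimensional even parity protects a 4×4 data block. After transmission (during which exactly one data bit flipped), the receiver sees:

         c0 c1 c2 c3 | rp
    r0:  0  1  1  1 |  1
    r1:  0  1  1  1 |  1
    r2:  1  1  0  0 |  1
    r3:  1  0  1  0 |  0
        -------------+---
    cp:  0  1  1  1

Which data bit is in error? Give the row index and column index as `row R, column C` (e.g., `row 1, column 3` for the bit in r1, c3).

Recompute each row's even parity and compare to rp:
  r0: data parity 1, sent rp 1 → ok
  r1: data parity 1, sent rp 1 → ok
  r2: data parity 0, sent rp 1 → mismatch
  r3: data parity 0, sent rp 0 → ok
Recompute each column's even parity and compare to cp:
  c0: data parity 0, sent cp 0 → ok
  c1: data parity 1, sent cp 1 → ok
  c2: data parity 1, sent cp 1 → ok
  c3: data parity 0, sent cp 1 → mismatch
Exactly one row (r2) and one column (c3) fail → the flipped bit is at their intersection.

row 2, column 3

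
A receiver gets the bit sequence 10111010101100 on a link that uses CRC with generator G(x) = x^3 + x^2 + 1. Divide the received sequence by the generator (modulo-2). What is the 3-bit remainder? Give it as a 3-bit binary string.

011

Modulo-2 division of 10111010101100 by 1101:
  pos 0: 1011 XOR 1101 = 0110
  pos 1: 1101 XOR 1101 = 0000
  pos 6: 1010 XOR 1101 = 0111
  pos 7: 1111 XOR 1101 = 0010
  pos 9: 1010 XOR 1101 = 0111
  pos 10: 1110 XOR 1101 = 0011
Remainder = 011 (nonzero — an error is detected).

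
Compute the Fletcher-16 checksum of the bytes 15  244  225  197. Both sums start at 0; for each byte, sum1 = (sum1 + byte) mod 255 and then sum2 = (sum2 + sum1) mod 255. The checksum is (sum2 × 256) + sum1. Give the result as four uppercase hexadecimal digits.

A4AB

Running sums (mod 255):
  after byte 0 (15): sum1=15, sum2=15
  after byte 1 (244): sum1=4, sum2=19
  after byte 2 (225): sum1=229, sum2=248
  after byte 3 (197): sum1=171, sum2=164
Checksum = sum2·256 + sum1 = 164·256 + 171 = 42155 = 0xA4AB.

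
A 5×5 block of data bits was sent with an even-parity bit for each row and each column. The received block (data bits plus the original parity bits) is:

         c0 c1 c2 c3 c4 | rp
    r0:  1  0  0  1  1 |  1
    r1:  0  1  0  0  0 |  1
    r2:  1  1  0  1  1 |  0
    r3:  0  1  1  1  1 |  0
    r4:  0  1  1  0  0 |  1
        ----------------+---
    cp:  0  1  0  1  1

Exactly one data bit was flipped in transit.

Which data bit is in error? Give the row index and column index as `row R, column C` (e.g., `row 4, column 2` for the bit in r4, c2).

Recompute each row's even parity and compare to rp:
  r0: data parity 1, sent rp 1 → ok
  r1: data parity 1, sent rp 1 → ok
  r2: data parity 0, sent rp 0 → ok
  r3: data parity 0, sent rp 0 → ok
  r4: data parity 0, sent rp 1 → mismatch
Recompute each column's even parity and compare to cp:
  c0: data parity 0, sent cp 0 → ok
  c1: data parity 0, sent cp 1 → mismatch
  c2: data parity 0, sent cp 0 → ok
  c3: data parity 1, sent cp 1 → ok
  c4: data parity 1, sent cp 1 → ok
Exactly one row (r4) and one column (c1) fail → the flipped bit is at their intersection.

row 4, column 1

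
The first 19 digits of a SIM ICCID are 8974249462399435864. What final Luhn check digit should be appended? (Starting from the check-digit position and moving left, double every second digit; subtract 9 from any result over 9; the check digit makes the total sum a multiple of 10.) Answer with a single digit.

9

Partial digits right→left: 4 6 8 5 3 4 9 9 3 2 6 4 9 4 2 4 7 9 8
Double every second digit counting from the check-digit position (so the 1st, 3rd, 5th, ... of the partial from the right).
  doubled (with −9 where >9): 8 7 6 9 6 3 9 4 5 7 → sum 64
  kept as-is: 6 5 4 9 2 4 4 4 9 → sum 47
Total = 64 + 47 = 111.
Check digit = (10 − (111 mod 10)) mod 10 = 9.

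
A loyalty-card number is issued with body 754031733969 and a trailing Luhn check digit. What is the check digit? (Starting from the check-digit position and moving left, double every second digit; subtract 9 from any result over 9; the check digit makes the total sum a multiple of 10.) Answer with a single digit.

3

Partial digits right→left: 9 6 9 3 3 7 1 3 0 4 5 7
Double every second digit counting from the check-digit position (so the 1st, 3rd, 5th, ... of the partial from the right).
  doubled (with −9 where >9): 9 9 6 2 0 1 → sum 27
  kept as-is: 6 3 7 3 4 7 → sum 30
Total = 27 + 30 = 57.
Check digit = (10 − (57 mod 10)) mod 10 = 3.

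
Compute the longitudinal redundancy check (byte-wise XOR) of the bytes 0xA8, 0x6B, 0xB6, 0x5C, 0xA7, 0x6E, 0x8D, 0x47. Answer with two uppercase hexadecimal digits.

2A

XOR the bytes together:
  start with 0xA8
  0xA8 ⊕ 0x6B = 0xC3
  0xC3 ⊕ 0xB6 = 0x75
  0x75 ⊕ 0x5C = 0x29
  0x29 ⊕ 0xA7 = 0x8E
  0x8E ⊕ 0x6E = 0xE0
  0xE0 ⊕ 0x8D = 0x6D
  0x6D ⊕ 0x47 = 0x2A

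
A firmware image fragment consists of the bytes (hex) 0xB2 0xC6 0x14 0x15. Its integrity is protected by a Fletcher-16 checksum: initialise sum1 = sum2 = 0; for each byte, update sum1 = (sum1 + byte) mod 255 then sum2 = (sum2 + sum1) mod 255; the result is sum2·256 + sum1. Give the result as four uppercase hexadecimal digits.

Running sums (mod 255):
  after byte 0 (0xB2): sum1=178, sum2=178
  after byte 1 (0xC6): sum1=121, sum2=44
  after byte 2 (0x14): sum1=141, sum2=185
  after byte 3 (0x15): sum1=162, sum2=92
Checksum = sum2·256 + sum1 = 92·256 + 162 = 23714 = 0x5CA2.

5CA2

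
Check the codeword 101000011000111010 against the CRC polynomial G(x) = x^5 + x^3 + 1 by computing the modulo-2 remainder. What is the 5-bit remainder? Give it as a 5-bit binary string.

00011

Modulo-2 division of 101000011000111010 by 101001:
  pos 0: 101000 XOR 101001 = 000001
  pos 5: 101100 XOR 101001 = 000101
  pos 8: 101011 XOR 101001 = 000010
  pos 12: 101010 XOR 101001 = 000011
Remainder = 00011 (nonzero — an error is detected).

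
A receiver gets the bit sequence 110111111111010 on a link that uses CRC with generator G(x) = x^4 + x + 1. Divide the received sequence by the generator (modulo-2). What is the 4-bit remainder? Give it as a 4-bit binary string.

Modulo-2 division of 110111111111010 by 10011:
  pos 0: 11011 XOR 10011 = 01000
  pos 1: 10001 XOR 10011 = 00010
  pos 4: 10111 XOR 10011 = 00100
  pos 6: 10011 XOR 10011 = 00000
Remainder = 1010 (nonzero — an error is detected).

1010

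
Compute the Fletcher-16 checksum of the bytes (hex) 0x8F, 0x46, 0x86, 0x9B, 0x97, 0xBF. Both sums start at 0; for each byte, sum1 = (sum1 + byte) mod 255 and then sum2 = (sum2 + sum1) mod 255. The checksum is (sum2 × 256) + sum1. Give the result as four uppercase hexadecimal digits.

Running sums (mod 255):
  after byte 0 (0x8F): sum1=143, sum2=143
  after byte 1 (0x46): sum1=213, sum2=101
  after byte 2 (0x86): sum1=92, sum2=193
  after byte 3 (0x9B): sum1=247, sum2=185
  after byte 4 (0x97): sum1=143, sum2=73
  after byte 5 (0xBF): sum1=79, sum2=152
Checksum = sum2·256 + sum1 = 152·256 + 79 = 38991 = 0x984F.

984F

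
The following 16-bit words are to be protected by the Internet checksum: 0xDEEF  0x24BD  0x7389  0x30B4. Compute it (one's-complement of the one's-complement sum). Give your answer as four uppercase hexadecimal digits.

5815

One's-complement addition (fold any carry out of bit 15 back into bit 0):
  0xDEEF + 0x24BD = 0x103AC → wrap carry → 0x03AD
  0x03AD + 0x7389 = 0x07736
  0x7736 + 0x30B4 = 0x0A7EA
One's-complement sum = 0xA7EA.
Checksum = ~0xA7EA & 0xFFFF = 0x5815.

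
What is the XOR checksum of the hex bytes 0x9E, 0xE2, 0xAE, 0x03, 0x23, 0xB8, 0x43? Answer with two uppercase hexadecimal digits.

09

XOR the bytes together:
  start with 0x9E
  0x9E ⊕ 0xE2 = 0x7C
  0x7C ⊕ 0xAE = 0xD2
  0xD2 ⊕ 0x03 = 0xD1
  0xD1 ⊕ 0x23 = 0xF2
  0xF2 ⊕ 0xB8 = 0x4A
  0x4A ⊕ 0x43 = 0x09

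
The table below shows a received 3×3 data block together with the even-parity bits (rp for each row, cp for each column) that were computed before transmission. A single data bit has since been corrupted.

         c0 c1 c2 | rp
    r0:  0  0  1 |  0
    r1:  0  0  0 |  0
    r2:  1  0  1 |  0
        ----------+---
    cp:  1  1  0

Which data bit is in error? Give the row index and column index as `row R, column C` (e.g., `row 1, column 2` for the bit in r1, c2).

row 0, column 1

Recompute each row's even parity and compare to rp:
  r0: data parity 1, sent rp 0 → mismatch
  r1: data parity 0, sent rp 0 → ok
  r2: data parity 0, sent rp 0 → ok
Recompute each column's even parity and compare to cp:
  c0: data parity 1, sent cp 1 → ok
  c1: data parity 0, sent cp 1 → mismatch
  c2: data parity 0, sent cp 0 → ok
Exactly one row (r0) and one column (c1) fail → the flipped bit is at their intersection.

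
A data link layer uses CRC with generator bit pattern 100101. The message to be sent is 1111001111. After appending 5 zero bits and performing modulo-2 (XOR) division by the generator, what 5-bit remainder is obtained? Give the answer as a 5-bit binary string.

11110

Append 5 zeros: 111100111100000. Divide by 100101 (XOR where the leading bit is 1):
  pos 0: 111100 XOR 100101 = 011001
  pos 1: 110011 XOR 100101 = 010110
  pos 2: 101101 XOR 100101 = 001000
  pos 4: 100011 XOR 100101 = 000110
  pos 7: 110000 XOR 100101 = 010101
  pos 8: 101010 XOR 100101 = 001111
Remainder (last 5 bits) = 11110. This is the CRC / FCS.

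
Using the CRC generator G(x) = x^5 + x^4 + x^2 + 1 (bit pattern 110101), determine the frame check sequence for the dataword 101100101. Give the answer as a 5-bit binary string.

Append 5 zeros: 10110010100000. Divide by 110101 (XOR where the leading bit is 1):
  pos 0: 101100 XOR 110101 = 011001
  pos 1: 110011 XOR 110101 = 000110
  pos 4: 110010 XOR 110101 = 000111
  pos 7: 111000 XOR 110101 = 001101
Remainder (last 5 bits) = 11010. This is the CRC / FCS.

11010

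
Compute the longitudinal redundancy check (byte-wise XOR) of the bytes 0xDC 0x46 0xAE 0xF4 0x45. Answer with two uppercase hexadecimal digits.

85

XOR the bytes together:
  start with 0xDC
  0xDC ⊕ 0x46 = 0x9A
  0x9A ⊕ 0xAE = 0x34
  0x34 ⊕ 0xF4 = 0xC0
  0xC0 ⊕ 0x45 = 0x85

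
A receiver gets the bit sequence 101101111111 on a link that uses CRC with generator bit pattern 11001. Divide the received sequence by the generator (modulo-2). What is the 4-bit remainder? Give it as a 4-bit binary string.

0100

Modulo-2 division of 101101111111 by 11001:
  pos 0: 10110 XOR 11001 = 01111
  pos 1: 11111 XOR 11001 = 00110
  pos 3: 11011 XOR 11001 = 00010
  pos 6: 10111 XOR 11001 = 01110
  pos 7: 11101 XOR 11001 = 00100
Remainder = 0100 (nonzero — an error is detected).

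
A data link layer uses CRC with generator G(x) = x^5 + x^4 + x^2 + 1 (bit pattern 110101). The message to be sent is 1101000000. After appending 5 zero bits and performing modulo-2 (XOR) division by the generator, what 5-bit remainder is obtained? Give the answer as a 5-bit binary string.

Append 5 zeros: 110100000000000. Divide by 110101 (XOR where the leading bit is 1):
  pos 0: 110100 XOR 110101 = 000001
  pos 5: 100000 XOR 110101 = 010101
  pos 6: 101010 XOR 110101 = 011111
  pos 7: 111110 XOR 110101 = 001011
  pos 9: 101100 XOR 110101 = 011001
Remainder (last 5 bits) = 11001. This is the CRC / FCS.

11001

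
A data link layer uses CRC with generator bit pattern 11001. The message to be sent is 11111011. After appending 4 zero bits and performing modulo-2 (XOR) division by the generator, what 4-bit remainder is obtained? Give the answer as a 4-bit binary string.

1001

Append 4 zeros: 111110110000. Divide by 11001 (XOR where the leading bit is 1):
  pos 0: 11111 XOR 11001 = 00110
  pos 2: 11001 XOR 11001 = 00000
  pos 7: 10000 XOR 11001 = 01001
Remainder (last 4 bits) = 1001. This is the CRC / FCS.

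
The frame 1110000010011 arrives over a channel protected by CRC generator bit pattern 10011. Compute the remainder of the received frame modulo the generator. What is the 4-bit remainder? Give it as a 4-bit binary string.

Modulo-2 division of 1110000010011 by 10011:
  pos 0: 11100 XOR 10011 = 01111
  pos 1: 11110 XOR 10011 = 01101
  pos 2: 11010 XOR 10011 = 01001
  pos 3: 10010 XOR 10011 = 00001
  pos 7: 11001 XOR 10011 = 01010
  pos 8: 10101 XOR 10011 = 00110
Remainder = 0110 (nonzero — an error is detected).

0110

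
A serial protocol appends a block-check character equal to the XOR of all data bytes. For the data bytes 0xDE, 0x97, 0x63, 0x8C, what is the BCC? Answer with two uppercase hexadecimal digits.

A6

XOR the bytes together:
  start with 0xDE
  0xDE ⊕ 0x97 = 0x49
  0x49 ⊕ 0x63 = 0x2A
  0x2A ⊕ 0x8C = 0xA6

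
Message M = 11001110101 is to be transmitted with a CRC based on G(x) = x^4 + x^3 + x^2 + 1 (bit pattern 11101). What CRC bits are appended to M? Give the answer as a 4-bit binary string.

Append 4 zeros: 110011101010000. Divide by 11101 (XOR where the leading bit is 1):
  pos 0: 11001 XOR 11101 = 00100
  pos 2: 10011 XOR 11101 = 01110
  pos 3: 11100 XOR 11101 = 00001
  pos 7: 11010 XOR 11101 = 00111
  pos 9: 11100 XOR 11101 = 00001
Remainder (last 4 bits) = 0010. This is the CRC / FCS.

0010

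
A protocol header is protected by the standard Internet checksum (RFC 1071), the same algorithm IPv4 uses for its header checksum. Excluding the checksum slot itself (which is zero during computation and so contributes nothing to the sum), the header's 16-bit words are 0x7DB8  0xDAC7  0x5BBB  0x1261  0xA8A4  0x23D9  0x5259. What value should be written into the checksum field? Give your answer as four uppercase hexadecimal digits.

One's-complement addition (fold any carry out of bit 15 back into bit 0):
  0x7DB8 + 0xDAC7 = 0x1587F → wrap carry → 0x5880
  0x5880 + 0x5BBB = 0x0B43B
  0xB43B + 0x1261 = 0x0C69C
  0xC69C + 0xA8A4 = 0x16F40 → wrap carry → 0x6F41
  0x6F41 + 0x23D9 = 0x0931A
  0x931A + 0x5259 = 0x0E573
One's-complement sum = 0xE573.
Checksum = ~0xE573 & 0xFFFF = 0x1A8C.

1A8C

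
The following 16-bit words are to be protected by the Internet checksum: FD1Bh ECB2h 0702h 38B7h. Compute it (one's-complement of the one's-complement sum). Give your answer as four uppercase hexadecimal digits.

One's-complement addition (fold any carry out of bit 15 back into bit 0):
  0xFD1B + 0xECB2 = 0x1E9CD → wrap carry → 0xE9CE
  0xE9CE + 0x0702 = 0x0F0D0
  0xF0D0 + 0x38B7 = 0x12987 → wrap carry → 0x2988
One's-complement sum = 0x2988.
Checksum = ~0x2988 & 0xFFFF = 0xD677.

D677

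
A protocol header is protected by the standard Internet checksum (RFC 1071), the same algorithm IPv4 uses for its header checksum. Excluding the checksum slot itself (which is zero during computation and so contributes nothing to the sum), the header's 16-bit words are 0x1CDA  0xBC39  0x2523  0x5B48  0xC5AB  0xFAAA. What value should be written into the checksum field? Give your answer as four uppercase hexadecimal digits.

One's-complement addition (fold any carry out of bit 15 back into bit 0):
  0x1CDA + 0xBC39 = 0x0D913
  0xD913 + 0x2523 = 0x0FE36
  0xFE36 + 0x5B48 = 0x1597E → wrap carry → 0x597F
  0x597F + 0xC5AB = 0x11F2A → wrap carry → 0x1F2B
  0x1F2B + 0xFAAA = 0x119D5 → wrap carry → 0x19D6
One's-complement sum = 0x19D6.
Checksum = ~0x19D6 & 0xFFFF = 0xE629.

E629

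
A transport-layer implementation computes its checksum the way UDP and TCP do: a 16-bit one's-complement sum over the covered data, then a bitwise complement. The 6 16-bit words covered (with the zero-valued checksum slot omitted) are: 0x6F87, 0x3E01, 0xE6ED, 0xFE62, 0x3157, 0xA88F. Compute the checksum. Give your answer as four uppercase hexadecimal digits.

933F

One's-complement addition (fold any carry out of bit 15 back into bit 0):
  0x6F87 + 0x3E01 = 0x0AD88
  0xAD88 + 0xE6ED = 0x19475 → wrap carry → 0x9476
  0x9476 + 0xFE62 = 0x192D8 → wrap carry → 0x92D9
  0x92D9 + 0x3157 = 0x0C430
  0xC430 + 0xA88F = 0x16CBF → wrap carry → 0x6CC0
One's-complement sum = 0x6CC0.
Checksum = ~0x6CC0 & 0xFFFF = 0x933F.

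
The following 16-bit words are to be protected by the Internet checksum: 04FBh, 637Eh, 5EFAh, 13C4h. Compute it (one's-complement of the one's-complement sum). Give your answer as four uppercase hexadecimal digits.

24C8

One's-complement addition (fold any carry out of bit 15 back into bit 0):
  0x04FB + 0x637E = 0x06879
  0x6879 + 0x5EFA = 0x0C773
  0xC773 + 0x13C4 = 0x0DB37
One's-complement sum = 0xDB37.
Checksum = ~0xDB37 & 0xFFFF = 0x24C8.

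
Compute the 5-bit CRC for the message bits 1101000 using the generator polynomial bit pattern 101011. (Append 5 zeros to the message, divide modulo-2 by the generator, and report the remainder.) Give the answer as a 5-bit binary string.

Append 5 zeros: 110100000000. Divide by 101011 (XOR where the leading bit is 1):
  pos 0: 110100 XOR 101011 = 011111
  pos 1: 111110 XOR 101011 = 010101
  pos 2: 101010 XOR 101011 = 000001
Remainder (last 5 bits) = 10000. This is the CRC / FCS.

10000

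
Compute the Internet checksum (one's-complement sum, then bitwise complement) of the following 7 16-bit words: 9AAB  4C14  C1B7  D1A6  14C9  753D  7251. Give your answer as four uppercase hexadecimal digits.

One's-complement addition (fold any carry out of bit 15 back into bit 0):
  0x9AAB + 0x4C14 = 0x0E6BF
  0xE6BF + 0xC1B7 = 0x1A876 → wrap carry → 0xA877
  0xA877 + 0xD1A6 = 0x17A1D → wrap carry → 0x7A1E
  0x7A1E + 0x14C9 = 0x08EE7
  0x8EE7 + 0x753D = 0x10424 → wrap carry → 0x0425
  0x0425 + 0x7251 = 0x07676
One's-complement sum = 0x7676.
Checksum = ~0x7676 & 0xFFFF = 0x8989.

8989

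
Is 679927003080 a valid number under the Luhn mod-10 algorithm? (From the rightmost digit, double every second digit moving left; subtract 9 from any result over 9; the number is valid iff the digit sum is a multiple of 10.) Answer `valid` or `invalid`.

invalid

From the right, keep odd positions and double even positions (subtract 9 from any doubled value over 9):
  doubled (positions 2,4,...): 7 6 0 4 9 3 → sum 29
  kept (positions 1,3,...): 0 0 0 7 9 7 → sum 23
Total = 52.
52 mod 10 = 2, so the number is invalid.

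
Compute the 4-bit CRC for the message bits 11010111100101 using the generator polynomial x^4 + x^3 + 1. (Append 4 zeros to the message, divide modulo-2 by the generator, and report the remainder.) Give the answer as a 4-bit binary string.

1101

Append 4 zeros: 110101111001010000. Divide by 11001 (XOR where the leading bit is 1):
  pos 0: 11010 XOR 11001 = 00011
  pos 3: 11111 XOR 11001 = 00110
  pos 5: 11010 XOR 11001 = 00011
  pos 8: 11010 XOR 11001 = 00011
  pos 11: 11100 XOR 11001 = 00101
  pos 13: 10100 XOR 11001 = 01101
Remainder (last 4 bits) = 1101. This is the CRC / FCS.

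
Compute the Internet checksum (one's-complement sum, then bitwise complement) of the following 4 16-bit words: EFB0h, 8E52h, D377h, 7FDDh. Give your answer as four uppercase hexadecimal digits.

One's-complement addition (fold any carry out of bit 15 back into bit 0):
  0xEFB0 + 0x8E52 = 0x17E02 → wrap carry → 0x7E03
  0x7E03 + 0xD377 = 0x1517A → wrap carry → 0x517B
  0x517B + 0x7FDD = 0x0D158
One's-complement sum = 0xD158.
Checksum = ~0xD158 & 0xFFFF = 0x2EA7.

2EA7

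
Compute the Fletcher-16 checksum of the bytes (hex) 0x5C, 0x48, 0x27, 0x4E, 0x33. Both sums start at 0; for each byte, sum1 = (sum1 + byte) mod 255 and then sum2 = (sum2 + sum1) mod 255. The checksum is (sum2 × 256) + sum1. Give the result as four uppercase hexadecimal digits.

344D

Running sums (mod 255):
  after byte 0 (0x5C): sum1=92, sum2=92
  after byte 1 (0x48): sum1=164, sum2=1
  after byte 2 (0x27): sum1=203, sum2=204
  after byte 3 (0x4E): sum1=26, sum2=230
  after byte 4 (0x33): sum1=77, sum2=52
Checksum = sum2·256 + sum1 = 52·256 + 77 = 13389 = 0x344D.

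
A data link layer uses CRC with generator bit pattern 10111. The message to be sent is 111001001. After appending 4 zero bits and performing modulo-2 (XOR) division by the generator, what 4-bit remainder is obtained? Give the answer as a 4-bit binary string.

0111

Append 4 zeros: 1110010010000. Divide by 10111 (XOR where the leading bit is 1):
  pos 0: 11100 XOR 10111 = 01011
  pos 1: 10111 XOR 10111 = 00000
  pos 8: 10000 XOR 10111 = 00111
Remainder (last 4 bits) = 0111. This is the CRC / FCS.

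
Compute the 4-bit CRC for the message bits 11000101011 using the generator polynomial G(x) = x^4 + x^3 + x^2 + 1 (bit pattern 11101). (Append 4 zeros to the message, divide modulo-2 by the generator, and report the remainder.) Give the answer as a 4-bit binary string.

0000

Append 4 zeros: 110001010110000. Divide by 11101 (XOR where the leading bit is 1):
  pos 0: 11000 XOR 11101 = 00101
  pos 2: 10110 XOR 11101 = 01011
  pos 3: 10111 XOR 11101 = 01010
  pos 4: 10100 XOR 11101 = 01001
  pos 5: 10011 XOR 11101 = 01110
  pos 6: 11101 XOR 11101 = 00000
Remainder (last 4 bits) = 0000. This is the CRC / FCS.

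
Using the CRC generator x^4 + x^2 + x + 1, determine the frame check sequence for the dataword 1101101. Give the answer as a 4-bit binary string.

Append 4 zeros: 11011010000. Divide by 10111 (XOR where the leading bit is 1):
  pos 0: 11011 XOR 10111 = 01100
  pos 1: 11000 XOR 10111 = 01111
  pos 2: 11111 XOR 10111 = 01000
  pos 3: 10000 XOR 10111 = 00111
  pos 5: 11100 XOR 10111 = 01011
  pos 6: 10110 XOR 10111 = 00001
Remainder (last 4 bits) = 0001. This is the CRC / FCS.

0001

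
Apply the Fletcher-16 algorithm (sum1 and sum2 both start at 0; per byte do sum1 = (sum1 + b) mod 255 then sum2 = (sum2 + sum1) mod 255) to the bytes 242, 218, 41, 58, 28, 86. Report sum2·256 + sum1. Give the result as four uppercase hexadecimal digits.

D9A3

Running sums (mod 255):
  after byte 0 (242): sum1=242, sum2=242
  after byte 1 (218): sum1=205, sum2=192
  after byte 2 (41): sum1=246, sum2=183
  after byte 3 (58): sum1=49, sum2=232
  after byte 4 (28): sum1=77, sum2=54
  after byte 5 (86): sum1=163, sum2=217
Checksum = sum2·256 + sum1 = 217·256 + 163 = 55715 = 0xD9A3.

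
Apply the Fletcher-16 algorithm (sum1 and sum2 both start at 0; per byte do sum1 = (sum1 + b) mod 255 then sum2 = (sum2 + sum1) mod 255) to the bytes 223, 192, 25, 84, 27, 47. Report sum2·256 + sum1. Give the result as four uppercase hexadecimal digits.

C958

Running sums (mod 255):
  after byte 0 (223): sum1=223, sum2=223
  after byte 1 (192): sum1=160, sum2=128
  after byte 2 (25): sum1=185, sum2=58
  after byte 3 (84): sum1=14, sum2=72
  after byte 4 (27): sum1=41, sum2=113
  after byte 5 (47): sum1=88, sum2=201
Checksum = sum2·256 + sum1 = 201·256 + 88 = 51544 = 0xC958.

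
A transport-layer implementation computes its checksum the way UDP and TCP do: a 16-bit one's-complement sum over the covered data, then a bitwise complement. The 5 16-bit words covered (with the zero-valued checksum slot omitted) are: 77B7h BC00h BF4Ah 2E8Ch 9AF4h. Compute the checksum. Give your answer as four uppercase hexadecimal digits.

One's-complement addition (fold any carry out of bit 15 back into bit 0):
  0x77B7 + 0xBC00 = 0x133B7 → wrap carry → 0x33B8
  0x33B8 + 0xBF4A = 0x0F302
  0xF302 + 0x2E8C = 0x1218E → wrap carry → 0x218F
  0x218F + 0x9AF4 = 0x0BC83
One's-complement sum = 0xBC83.
Checksum = ~0xBC83 & 0xFFFF = 0x437C.

437C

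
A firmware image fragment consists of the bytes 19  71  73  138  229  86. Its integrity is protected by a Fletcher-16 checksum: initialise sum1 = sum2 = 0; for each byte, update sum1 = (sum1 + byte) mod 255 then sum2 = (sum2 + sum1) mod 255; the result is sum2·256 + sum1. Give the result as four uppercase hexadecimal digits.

BD6A

Running sums (mod 255):
  after byte 0 (19): sum1=19, sum2=19
  after byte 1 (71): sum1=90, sum2=109
  after byte 2 (73): sum1=163, sum2=17
  after byte 3 (138): sum1=46, sum2=63
  after byte 4 (229): sum1=20, sum2=83
  after byte 5 (86): sum1=106, sum2=189
Checksum = sum2·256 + sum1 = 189·256 + 106 = 48490 = 0xBD6A.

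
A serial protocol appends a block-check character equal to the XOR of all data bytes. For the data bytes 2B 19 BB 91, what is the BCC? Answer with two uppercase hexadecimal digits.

XOR the bytes together:
  start with 0x2B
  0x2B ⊕ 0x19 = 0x32
  0x32 ⊕ 0xBB = 0x89
  0x89 ⊕ 0x91 = 0x18

18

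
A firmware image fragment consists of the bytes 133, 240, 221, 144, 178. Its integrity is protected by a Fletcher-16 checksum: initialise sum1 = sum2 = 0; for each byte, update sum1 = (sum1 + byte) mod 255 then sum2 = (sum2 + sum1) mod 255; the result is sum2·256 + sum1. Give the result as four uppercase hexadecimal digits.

Running sums (mod 255):
  after byte 0 (133): sum1=133, sum2=133
  after byte 1 (240): sum1=118, sum2=251
  after byte 2 (221): sum1=84, sum2=80
  after byte 3 (144): sum1=228, sum2=53
  after byte 4 (178): sum1=151, sum2=204
Checksum = sum2·256 + sum1 = 204·256 + 151 = 52375 = 0xCC97.

CC97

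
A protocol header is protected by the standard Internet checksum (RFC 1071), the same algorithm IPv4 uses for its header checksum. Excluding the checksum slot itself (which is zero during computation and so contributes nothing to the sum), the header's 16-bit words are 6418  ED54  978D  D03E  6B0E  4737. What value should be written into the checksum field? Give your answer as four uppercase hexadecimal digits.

One's-complement addition (fold any carry out of bit 15 back into bit 0):
  0x6418 + 0xED54 = 0x1516C → wrap carry → 0x516D
  0x516D + 0x978D = 0x0E8FA
  0xE8FA + 0xD03E = 0x1B938 → wrap carry → 0xB939
  0xB939 + 0x6B0E = 0x12447 → wrap carry → 0x2448
  0x2448 + 0x4737 = 0x06B7F
One's-complement sum = 0x6B7F.
Checksum = ~0x6B7F & 0xFFFF = 0x9480.

9480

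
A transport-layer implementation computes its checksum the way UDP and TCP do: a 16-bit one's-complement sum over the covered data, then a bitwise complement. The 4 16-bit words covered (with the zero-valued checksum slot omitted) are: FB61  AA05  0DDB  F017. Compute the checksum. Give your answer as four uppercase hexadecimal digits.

One's-complement addition (fold any carry out of bit 15 back into bit 0):
  0xFB61 + 0xAA05 = 0x1A566 → wrap carry → 0xA567
  0xA567 + 0x0DDB = 0x0B342
  0xB342 + 0xF017 = 0x1A359 → wrap carry → 0xA35A
One's-complement sum = 0xA35A.
Checksum = ~0xA35A & 0xFFFF = 0x5CA5.

5CA5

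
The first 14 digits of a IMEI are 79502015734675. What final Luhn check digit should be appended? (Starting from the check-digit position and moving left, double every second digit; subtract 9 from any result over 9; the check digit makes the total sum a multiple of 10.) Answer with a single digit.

7

Partial digits right→left: 5 7 6 4 3 7 5 1 0 2 0 5 9 7
Double every second digit counting from the check-digit position (so the 1st, 3rd, 5th, ... of the partial from the right).
  doubled (with −9 where >9): 1 3 6 1 0 0 9 → sum 20
  kept as-is: 7 4 7 1 2 5 7 → sum 33
Total = 20 + 33 = 53.
Check digit = (10 − (53 mod 10)) mod 10 = 7.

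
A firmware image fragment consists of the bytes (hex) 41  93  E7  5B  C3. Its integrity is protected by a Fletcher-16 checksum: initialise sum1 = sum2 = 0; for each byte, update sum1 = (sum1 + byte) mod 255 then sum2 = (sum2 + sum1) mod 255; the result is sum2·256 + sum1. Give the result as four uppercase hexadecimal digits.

Running sums (mod 255):
  after byte 0 (41): sum1=65, sum2=65
  after byte 1 (93): sum1=212, sum2=22
  after byte 2 (E7): sum1=188, sum2=210
  after byte 3 (5B): sum1=24, sum2=234
  after byte 4 (C3): sum1=219, sum2=198
Checksum = sum2·256 + sum1 = 198·256 + 219 = 50907 = 0xC6DB.

C6DB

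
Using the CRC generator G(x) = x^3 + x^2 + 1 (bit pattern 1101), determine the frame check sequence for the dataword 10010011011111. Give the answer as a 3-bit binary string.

101

Append 3 zeros: 10010011011111000. Divide by 1101 (XOR where the leading bit is 1):
  pos 0: 1001 XOR 1101 = 0100
  pos 1: 1000 XOR 1101 = 0101
  pos 2: 1010 XOR 1101 = 0111
  pos 3: 1111 XOR 1101 = 0010
  pos 5: 1010 XOR 1101 = 0111
  pos 6: 1111 XOR 1101 = 0010
  pos 8: 1011 XOR 1101 = 0110
  pos 9: 1101 XOR 1101 = 0000
  pos 13: 1000 XOR 1101 = 0101
Remainder (last 3 bits) = 101. This is the CRC / FCS.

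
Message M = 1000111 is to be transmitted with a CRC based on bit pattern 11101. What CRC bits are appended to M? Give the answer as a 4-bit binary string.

Append 4 zeros: 10001110000. Divide by 11101 (XOR where the leading bit is 1):
  pos 0: 10001 XOR 11101 = 01100
  pos 1: 11001 XOR 11101 = 00100
  pos 3: 10010 XOR 11101 = 01111
  pos 4: 11110 XOR 11101 = 00011
Remainder (last 4 bits) = 1100. This is the CRC / FCS.

1100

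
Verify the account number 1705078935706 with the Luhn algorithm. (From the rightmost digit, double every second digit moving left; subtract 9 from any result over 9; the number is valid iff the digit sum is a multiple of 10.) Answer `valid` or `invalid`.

invalid

From the right, keep odd positions and double even positions (subtract 9 from any doubled value over 9):
  doubled (positions 2,4,...): 0 1 9 5 1 5 → sum 21
  kept (positions 1,3,...): 6 7 3 8 0 0 1 → sum 25
Total = 46.
46 mod 10 = 6, so the number is invalid.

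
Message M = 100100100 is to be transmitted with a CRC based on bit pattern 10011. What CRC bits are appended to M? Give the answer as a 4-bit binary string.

1001

Append 4 zeros: 1001001000000. Divide by 10011 (XOR where the leading bit is 1):
  pos 0: 10010 XOR 10011 = 00001
  pos 4: 10100 XOR 10011 = 00111
  pos 6: 11100 XOR 10011 = 01111
  pos 7: 11110 XOR 10011 = 01101
  pos 8: 11010 XOR 10011 = 01001
Remainder (last 4 bits) = 1001. This is the CRC / FCS.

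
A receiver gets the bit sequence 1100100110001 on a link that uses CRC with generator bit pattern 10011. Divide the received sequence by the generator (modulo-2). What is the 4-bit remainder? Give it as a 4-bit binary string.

0000

Modulo-2 division of 1100100110001 by 10011:
  pos 0: 11001 XOR 10011 = 01010
  pos 1: 10100 XOR 10011 = 00111
  pos 3: 11101 XOR 10011 = 01110
  pos 4: 11101 XOR 10011 = 01110
  pos 5: 11100 XOR 10011 = 01111
  pos 6: 11110 XOR 10011 = 01101
  pos 7: 11010 XOR 10011 = 01001
  pos 8: 10011 XOR 10011 = 00000
Remainder = 0000 (zero — the frame passes the CRC check).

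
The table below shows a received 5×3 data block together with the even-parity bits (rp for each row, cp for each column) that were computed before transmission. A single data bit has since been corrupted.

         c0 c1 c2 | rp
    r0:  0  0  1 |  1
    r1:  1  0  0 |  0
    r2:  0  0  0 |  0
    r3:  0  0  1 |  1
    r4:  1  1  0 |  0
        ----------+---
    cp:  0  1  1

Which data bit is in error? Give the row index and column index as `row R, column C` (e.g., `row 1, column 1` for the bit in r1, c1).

Recompute each row's even parity and compare to rp:
  r0: data parity 1, sent rp 1 → ok
  r1: data parity 1, sent rp 0 → mismatch
  r2: data parity 0, sent rp 0 → ok
  r3: data parity 1, sent rp 1 → ok
  r4: data parity 0, sent rp 0 → ok
Recompute each column's even parity and compare to cp:
  c0: data parity 0, sent cp 0 → ok
  c1: data parity 1, sent cp 1 → ok
  c2: data parity 0, sent cp 1 → mismatch
Exactly one row (r1) and one column (c2) fail → the flipped bit is at their intersection.

row 1, column 2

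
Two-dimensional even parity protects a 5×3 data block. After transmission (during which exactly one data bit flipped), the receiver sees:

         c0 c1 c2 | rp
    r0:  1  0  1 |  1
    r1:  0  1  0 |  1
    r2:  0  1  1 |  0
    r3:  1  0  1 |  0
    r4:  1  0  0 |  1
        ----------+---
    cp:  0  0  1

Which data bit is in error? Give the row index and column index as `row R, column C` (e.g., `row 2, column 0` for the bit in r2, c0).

Recompute each row's even parity and compare to rp:
  r0: data parity 0, sent rp 1 → mismatch
  r1: data parity 1, sent rp 1 → ok
  r2: data parity 0, sent rp 0 → ok
  r3: data parity 0, sent rp 0 → ok
  r4: data parity 1, sent rp 1 → ok
Recompute each column's even parity and compare to cp:
  c0: data parity 1, sent cp 0 → mismatch
  c1: data parity 0, sent cp 0 → ok
  c2: data parity 1, sent cp 1 → ok
Exactly one row (r0) and one column (c0) fail → the flipped bit is at their intersection.

row 0, column 0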